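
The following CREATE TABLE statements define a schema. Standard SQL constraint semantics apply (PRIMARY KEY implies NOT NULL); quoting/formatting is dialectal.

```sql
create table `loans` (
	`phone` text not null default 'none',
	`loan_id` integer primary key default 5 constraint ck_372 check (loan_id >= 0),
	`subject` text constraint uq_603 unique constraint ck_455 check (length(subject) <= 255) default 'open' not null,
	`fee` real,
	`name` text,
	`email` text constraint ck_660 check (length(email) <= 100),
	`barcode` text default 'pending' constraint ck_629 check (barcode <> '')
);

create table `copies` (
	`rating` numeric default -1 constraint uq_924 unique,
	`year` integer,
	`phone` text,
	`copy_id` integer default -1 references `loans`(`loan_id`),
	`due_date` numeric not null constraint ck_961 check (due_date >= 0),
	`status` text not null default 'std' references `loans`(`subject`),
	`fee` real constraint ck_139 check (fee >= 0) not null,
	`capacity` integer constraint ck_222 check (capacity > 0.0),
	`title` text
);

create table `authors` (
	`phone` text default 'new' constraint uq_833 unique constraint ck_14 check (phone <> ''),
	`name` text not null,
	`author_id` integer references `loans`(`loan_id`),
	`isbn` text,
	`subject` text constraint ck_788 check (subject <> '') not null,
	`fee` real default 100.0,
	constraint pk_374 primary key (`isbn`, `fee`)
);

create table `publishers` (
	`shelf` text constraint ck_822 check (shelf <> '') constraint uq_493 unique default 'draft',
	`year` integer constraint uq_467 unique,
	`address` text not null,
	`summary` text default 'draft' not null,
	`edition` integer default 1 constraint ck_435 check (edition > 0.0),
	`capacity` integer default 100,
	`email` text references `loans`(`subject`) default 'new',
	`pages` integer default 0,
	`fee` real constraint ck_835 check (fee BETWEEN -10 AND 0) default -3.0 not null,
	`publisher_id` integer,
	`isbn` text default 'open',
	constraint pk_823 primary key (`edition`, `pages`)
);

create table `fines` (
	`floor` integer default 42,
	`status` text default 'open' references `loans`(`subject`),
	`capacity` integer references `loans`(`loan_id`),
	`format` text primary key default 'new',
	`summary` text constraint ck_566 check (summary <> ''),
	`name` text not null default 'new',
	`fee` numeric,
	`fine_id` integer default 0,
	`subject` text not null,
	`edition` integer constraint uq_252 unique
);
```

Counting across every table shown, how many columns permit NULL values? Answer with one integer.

25

loans: 4 nullable (fee, name, email, barcode — PK (loan_id) and explicit NOT NULL columns excluded).
copies: 6 nullable (rating, year, phone, copy_id, capacity, title — PK none and explicit NOT NULL columns excluded).
authors: 2 nullable (phone, author_id — PK (isbn, fee) and explicit NOT NULL columns excluded).
publishers: 6 nullable (shelf, year, capacity, email, publisher_id, isbn — PK (edition, pages) and explicit NOT NULL columns excluded).
fines: 7 nullable (floor, status, capacity, summary, fee, fine_id, edition — PK (format) and explicit NOT NULL columns excluded).
Total: 4 + 6 + 2 + 6 + 7 = 25.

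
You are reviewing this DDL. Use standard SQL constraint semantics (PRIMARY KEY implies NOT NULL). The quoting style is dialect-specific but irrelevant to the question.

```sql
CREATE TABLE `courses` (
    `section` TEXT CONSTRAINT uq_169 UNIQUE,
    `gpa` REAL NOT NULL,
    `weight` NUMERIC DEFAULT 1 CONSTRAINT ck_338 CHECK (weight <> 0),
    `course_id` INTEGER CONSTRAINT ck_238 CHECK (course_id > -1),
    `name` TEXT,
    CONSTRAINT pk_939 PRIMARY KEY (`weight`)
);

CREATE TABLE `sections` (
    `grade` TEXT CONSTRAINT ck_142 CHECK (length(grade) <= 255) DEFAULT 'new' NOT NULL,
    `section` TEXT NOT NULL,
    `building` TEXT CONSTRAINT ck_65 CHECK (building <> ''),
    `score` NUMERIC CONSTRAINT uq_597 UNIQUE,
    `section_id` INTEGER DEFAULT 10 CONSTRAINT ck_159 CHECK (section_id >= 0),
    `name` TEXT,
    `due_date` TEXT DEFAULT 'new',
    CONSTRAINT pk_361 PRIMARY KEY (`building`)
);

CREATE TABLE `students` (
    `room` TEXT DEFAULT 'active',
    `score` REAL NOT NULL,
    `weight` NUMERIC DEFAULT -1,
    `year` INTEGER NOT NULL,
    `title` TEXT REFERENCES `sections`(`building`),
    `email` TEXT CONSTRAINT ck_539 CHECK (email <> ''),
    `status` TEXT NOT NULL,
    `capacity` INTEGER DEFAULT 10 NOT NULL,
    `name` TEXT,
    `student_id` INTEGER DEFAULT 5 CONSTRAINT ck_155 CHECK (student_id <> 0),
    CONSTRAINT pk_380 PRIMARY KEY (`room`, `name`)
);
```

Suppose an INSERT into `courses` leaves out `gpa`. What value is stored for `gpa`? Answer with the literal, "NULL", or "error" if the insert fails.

error

gpa has no DEFAULT clause.
Omitting it would insert NULL, but it is declared NOT NULL, so the INSERT fails.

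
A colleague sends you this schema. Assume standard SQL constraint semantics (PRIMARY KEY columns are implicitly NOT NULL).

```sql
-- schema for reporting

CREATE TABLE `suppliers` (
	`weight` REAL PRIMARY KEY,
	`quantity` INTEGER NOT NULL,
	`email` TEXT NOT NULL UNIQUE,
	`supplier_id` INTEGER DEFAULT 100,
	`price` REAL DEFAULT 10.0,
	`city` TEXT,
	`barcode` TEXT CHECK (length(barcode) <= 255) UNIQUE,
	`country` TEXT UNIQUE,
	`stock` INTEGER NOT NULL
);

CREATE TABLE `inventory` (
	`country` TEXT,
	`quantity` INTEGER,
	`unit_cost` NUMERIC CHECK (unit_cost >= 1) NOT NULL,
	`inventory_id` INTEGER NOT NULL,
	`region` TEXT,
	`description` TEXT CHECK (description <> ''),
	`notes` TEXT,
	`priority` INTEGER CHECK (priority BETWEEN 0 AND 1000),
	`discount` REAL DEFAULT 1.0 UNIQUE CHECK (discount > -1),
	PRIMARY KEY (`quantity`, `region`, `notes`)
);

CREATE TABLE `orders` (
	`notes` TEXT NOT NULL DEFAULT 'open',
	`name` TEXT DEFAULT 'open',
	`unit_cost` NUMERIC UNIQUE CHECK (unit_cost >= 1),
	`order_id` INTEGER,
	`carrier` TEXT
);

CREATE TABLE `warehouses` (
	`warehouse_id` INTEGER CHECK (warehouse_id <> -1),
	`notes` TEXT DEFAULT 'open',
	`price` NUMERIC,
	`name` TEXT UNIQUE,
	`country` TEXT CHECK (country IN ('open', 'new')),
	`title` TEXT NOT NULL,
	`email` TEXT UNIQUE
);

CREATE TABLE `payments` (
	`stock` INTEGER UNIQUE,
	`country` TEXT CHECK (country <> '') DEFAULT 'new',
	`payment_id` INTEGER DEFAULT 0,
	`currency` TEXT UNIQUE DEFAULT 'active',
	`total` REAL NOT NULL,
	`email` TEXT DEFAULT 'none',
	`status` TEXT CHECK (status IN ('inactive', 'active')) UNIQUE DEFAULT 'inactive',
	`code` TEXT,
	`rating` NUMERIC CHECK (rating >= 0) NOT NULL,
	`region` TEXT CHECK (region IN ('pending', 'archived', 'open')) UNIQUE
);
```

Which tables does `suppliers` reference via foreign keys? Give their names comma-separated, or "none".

No column in suppliers has a REFERENCES clause.

none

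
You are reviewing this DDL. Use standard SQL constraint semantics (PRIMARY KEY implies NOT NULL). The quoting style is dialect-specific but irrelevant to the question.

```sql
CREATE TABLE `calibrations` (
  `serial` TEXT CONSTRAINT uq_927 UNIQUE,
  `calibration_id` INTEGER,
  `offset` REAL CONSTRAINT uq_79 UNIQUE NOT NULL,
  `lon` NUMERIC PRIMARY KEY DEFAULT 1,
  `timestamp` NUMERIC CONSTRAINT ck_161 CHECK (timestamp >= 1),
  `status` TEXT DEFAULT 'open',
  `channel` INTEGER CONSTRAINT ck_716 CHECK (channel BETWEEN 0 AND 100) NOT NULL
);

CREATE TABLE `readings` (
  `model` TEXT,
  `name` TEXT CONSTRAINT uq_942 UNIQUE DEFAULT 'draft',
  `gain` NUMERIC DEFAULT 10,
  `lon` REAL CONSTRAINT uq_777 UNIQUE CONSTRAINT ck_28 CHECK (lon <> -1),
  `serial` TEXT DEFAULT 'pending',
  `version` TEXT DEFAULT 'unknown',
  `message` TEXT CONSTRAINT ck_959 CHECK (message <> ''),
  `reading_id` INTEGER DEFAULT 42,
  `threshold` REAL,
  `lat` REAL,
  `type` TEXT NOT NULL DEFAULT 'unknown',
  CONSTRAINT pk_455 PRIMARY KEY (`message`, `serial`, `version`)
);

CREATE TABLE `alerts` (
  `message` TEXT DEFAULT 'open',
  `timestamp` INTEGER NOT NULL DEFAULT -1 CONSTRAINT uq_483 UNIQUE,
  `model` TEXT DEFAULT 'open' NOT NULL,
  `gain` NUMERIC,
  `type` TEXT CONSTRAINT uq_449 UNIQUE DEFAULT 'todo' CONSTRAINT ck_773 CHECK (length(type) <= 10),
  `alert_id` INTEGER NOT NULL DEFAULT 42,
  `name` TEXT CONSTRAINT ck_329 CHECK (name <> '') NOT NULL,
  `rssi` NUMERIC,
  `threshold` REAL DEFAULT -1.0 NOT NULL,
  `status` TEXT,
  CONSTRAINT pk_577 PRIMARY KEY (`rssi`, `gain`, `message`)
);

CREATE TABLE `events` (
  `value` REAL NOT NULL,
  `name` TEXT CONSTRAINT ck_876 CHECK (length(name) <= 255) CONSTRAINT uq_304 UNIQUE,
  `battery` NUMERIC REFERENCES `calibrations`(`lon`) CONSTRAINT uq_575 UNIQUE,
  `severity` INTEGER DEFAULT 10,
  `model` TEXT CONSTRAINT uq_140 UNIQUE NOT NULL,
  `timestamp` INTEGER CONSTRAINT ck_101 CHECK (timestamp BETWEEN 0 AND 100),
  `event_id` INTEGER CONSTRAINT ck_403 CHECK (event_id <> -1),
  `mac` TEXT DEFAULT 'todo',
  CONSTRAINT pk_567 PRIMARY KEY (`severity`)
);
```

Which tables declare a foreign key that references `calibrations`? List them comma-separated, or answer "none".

events

- events.battery references calibrations(lon).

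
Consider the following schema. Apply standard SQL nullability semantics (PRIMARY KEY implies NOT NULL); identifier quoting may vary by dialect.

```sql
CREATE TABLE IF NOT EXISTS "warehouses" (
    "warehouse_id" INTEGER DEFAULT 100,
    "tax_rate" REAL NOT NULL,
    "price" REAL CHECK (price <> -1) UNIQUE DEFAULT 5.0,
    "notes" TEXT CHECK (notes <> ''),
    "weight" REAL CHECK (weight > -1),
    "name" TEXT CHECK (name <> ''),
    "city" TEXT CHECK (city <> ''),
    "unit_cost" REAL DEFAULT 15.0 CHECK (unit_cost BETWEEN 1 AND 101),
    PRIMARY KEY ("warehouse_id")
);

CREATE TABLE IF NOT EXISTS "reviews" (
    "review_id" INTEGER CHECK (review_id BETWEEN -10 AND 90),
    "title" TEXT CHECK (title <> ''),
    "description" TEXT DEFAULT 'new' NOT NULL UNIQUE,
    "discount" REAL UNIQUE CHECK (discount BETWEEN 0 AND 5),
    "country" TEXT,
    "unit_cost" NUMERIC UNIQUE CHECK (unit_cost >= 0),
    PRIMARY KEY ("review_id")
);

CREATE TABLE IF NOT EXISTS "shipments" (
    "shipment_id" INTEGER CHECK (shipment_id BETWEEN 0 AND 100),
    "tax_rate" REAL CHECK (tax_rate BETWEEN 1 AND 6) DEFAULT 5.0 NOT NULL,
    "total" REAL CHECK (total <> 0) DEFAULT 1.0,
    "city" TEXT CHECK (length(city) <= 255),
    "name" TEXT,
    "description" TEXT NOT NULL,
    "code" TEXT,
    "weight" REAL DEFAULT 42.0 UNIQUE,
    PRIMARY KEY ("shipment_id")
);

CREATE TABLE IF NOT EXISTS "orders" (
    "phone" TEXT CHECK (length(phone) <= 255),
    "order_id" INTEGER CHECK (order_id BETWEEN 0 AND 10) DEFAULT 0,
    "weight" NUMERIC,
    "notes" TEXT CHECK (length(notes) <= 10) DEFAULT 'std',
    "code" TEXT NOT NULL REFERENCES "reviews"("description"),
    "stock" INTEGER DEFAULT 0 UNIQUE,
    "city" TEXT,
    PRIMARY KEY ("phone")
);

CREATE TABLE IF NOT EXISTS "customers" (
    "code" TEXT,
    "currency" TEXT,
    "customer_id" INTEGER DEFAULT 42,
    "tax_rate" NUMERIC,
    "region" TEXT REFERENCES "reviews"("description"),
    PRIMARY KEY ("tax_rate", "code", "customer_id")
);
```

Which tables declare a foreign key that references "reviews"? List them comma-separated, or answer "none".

- orders.code references reviews(description).
- customers.region references reviews(description).

orders, customers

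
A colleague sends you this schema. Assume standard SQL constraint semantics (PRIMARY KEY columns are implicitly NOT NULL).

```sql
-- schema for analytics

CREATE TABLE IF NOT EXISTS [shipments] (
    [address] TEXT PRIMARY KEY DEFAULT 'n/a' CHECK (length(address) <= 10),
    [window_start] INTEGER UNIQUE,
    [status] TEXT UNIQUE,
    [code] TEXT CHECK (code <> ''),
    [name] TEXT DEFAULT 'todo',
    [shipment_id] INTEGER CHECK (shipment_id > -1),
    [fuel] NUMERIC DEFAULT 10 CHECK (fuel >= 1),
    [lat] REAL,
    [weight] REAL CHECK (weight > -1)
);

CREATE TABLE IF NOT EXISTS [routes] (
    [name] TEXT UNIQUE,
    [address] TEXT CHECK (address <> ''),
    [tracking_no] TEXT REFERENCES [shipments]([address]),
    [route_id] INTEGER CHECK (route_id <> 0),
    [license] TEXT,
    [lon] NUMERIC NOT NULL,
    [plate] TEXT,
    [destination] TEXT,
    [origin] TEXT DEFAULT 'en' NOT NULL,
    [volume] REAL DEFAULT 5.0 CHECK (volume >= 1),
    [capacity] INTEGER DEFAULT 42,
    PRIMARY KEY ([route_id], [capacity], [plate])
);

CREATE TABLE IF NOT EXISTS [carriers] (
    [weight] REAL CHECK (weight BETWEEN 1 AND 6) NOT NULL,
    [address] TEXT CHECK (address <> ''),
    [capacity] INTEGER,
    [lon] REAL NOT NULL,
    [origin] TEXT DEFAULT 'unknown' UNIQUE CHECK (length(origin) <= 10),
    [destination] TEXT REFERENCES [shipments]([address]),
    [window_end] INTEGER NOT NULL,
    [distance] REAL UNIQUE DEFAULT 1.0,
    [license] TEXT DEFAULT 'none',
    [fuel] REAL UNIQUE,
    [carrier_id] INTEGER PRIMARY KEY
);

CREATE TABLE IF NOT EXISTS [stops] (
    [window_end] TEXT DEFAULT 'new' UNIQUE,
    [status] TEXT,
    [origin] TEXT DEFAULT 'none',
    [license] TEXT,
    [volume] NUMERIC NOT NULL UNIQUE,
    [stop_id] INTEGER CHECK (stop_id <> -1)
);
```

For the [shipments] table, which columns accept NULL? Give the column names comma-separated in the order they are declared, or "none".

- address: part of the PRIMARY KEY, which implies NOT NULL → not nullable.
- window_start: UNIQUE does not imply NOT NULL → nullable.
- status: UNIQUE does not imply NOT NULL → nullable.
- code: CHECK does not forbid NULL (a CHECK constraint passes when its expression is NULL) → nullable.
- name: DEFAULT only fills an omitted column; an explicit NULL is still allowed → nullable.
- shipment_id: CHECK does not forbid NULL (a CHECK constraint passes when its expression is NULL) → nullable.
- fuel: CHECK does not forbid NULL (a CHECK constraint passes when its expression is NULL) → nullable.
- lat: no NOT NULL constraint applies → nullable.
- weight: CHECK does not forbid NULL (a CHECK constraint passes when its expression is NULL) → nullable.

window_start, status, code, name, shipment_id, fuel, lat, weight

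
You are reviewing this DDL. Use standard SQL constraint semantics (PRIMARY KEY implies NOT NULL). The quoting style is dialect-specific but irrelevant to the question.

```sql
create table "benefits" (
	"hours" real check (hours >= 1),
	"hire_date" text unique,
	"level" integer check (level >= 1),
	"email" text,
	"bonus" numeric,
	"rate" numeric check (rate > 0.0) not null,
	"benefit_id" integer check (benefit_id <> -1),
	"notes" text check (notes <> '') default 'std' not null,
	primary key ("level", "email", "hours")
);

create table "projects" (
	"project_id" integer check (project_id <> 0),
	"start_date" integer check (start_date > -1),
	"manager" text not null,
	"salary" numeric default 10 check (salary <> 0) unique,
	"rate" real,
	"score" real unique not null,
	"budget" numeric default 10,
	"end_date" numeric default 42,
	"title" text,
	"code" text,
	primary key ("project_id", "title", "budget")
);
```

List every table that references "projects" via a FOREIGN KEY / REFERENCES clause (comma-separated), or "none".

none

No REFERENCES clause anywhere in the schema names projects.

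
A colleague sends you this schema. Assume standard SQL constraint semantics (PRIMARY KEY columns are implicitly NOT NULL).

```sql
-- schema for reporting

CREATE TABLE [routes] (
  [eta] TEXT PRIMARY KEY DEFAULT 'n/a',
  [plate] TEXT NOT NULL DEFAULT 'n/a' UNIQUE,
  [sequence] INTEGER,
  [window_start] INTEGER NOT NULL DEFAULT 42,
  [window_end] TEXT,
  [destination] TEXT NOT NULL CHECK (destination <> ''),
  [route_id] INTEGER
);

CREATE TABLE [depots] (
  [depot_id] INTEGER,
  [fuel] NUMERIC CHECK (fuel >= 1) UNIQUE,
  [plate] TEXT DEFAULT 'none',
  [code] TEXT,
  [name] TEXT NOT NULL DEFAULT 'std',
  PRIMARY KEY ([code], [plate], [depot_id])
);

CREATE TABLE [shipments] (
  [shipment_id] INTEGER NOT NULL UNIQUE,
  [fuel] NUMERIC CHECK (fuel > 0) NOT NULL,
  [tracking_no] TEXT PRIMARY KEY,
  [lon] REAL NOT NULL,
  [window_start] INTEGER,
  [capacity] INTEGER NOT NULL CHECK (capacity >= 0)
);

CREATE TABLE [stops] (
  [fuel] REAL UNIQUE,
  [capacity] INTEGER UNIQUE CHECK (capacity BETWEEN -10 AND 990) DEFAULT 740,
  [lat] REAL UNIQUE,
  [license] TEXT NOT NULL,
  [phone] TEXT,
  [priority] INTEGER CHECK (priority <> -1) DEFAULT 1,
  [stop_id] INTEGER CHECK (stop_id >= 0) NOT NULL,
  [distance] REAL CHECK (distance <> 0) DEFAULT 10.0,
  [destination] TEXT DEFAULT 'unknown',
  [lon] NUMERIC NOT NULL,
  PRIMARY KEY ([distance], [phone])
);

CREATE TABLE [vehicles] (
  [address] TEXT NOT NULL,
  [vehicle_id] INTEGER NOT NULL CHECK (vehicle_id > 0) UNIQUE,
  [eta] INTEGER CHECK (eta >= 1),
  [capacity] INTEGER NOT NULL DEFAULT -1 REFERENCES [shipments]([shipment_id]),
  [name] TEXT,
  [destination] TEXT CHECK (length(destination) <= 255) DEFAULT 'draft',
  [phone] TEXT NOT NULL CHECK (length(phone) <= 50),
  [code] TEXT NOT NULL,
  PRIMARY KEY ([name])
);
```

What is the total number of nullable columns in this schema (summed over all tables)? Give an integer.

12

routes: 3 nullable (sequence, window_end, route_id — PK (eta) and explicit NOT NULL columns excluded).
depots: 1 nullable (fuel — PK (code, plate, depot_id) and explicit NOT NULL columns excluded).
shipments: 1 nullable (window_start — PK (tracking_no) and explicit NOT NULL columns excluded).
stops: 5 nullable (fuel, capacity, lat, priority, destination — PK (distance, phone) and explicit NOT NULL columns excluded).
vehicles: 2 nullable (eta, destination — PK (name) and explicit NOT NULL columns excluded).
Total: 3 + 1 + 1 + 5 + 2 = 12.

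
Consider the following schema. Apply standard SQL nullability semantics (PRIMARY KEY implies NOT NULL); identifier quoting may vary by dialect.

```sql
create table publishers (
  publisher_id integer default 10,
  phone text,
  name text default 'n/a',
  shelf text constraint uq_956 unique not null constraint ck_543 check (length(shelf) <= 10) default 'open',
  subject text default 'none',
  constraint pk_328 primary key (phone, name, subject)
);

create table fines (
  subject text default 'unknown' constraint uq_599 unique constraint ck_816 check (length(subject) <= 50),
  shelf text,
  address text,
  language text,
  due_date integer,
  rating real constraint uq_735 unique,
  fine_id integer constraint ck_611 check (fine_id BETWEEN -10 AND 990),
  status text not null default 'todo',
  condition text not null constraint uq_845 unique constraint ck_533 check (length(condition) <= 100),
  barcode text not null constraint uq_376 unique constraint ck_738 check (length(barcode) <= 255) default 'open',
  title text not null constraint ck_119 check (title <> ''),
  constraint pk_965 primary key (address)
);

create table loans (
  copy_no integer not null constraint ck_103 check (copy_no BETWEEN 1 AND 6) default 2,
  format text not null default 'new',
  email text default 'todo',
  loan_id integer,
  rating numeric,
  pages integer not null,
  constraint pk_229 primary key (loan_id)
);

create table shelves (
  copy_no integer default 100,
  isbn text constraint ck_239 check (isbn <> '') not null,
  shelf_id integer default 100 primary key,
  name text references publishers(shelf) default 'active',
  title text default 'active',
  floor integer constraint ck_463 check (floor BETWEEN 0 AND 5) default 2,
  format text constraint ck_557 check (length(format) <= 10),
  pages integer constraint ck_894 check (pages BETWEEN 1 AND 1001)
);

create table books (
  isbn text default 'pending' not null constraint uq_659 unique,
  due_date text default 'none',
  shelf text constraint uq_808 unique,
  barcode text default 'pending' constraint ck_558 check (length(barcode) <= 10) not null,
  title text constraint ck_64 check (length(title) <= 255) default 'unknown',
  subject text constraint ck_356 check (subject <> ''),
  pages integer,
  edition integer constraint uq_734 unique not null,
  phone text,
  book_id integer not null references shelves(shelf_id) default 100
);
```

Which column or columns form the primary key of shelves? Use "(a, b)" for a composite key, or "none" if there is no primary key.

shelf_id

shelf_id is declared PRIMARY KEY inline on the column.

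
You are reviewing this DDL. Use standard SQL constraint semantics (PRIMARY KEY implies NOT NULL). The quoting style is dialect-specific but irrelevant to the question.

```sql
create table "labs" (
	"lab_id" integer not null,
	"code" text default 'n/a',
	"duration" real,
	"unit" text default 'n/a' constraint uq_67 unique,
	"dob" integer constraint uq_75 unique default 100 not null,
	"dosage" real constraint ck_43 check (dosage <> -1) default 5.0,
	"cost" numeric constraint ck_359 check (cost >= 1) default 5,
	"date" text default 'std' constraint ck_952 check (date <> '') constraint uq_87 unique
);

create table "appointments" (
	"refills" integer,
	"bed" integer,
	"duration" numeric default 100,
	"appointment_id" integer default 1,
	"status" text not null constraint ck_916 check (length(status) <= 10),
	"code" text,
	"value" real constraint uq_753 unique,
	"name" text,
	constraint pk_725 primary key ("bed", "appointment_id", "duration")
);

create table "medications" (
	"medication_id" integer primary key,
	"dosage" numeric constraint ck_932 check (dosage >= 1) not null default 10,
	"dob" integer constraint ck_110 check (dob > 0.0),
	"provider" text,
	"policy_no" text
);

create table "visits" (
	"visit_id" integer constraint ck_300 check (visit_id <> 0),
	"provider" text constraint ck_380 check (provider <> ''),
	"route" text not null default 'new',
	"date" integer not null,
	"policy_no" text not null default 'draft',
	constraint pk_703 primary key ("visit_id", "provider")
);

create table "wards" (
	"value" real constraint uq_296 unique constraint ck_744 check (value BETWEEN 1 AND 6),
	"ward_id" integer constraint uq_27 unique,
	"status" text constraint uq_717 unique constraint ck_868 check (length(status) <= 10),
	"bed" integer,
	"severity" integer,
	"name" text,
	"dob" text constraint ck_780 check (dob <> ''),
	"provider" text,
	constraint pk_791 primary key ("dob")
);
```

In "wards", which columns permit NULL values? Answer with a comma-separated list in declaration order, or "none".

- value: CHECK does not forbid NULL (a CHECK constraint passes when its expression is NULL) → nullable.
- ward_id: UNIQUE does not imply NOT NULL → nullable.
- status: CHECK does not forbid NULL (a CHECK constraint passes when its expression is NULL) → nullable.
- bed: no NOT NULL constraint applies → nullable.
- severity: no NOT NULL constraint applies → nullable.
- name: no NOT NULL constraint applies → nullable.
- dob: part of the PRIMARY KEY, which implies NOT NULL → not nullable.
- provider: no NOT NULL constraint applies → nullable.

value, ward_id, status, bed, severity, name, provider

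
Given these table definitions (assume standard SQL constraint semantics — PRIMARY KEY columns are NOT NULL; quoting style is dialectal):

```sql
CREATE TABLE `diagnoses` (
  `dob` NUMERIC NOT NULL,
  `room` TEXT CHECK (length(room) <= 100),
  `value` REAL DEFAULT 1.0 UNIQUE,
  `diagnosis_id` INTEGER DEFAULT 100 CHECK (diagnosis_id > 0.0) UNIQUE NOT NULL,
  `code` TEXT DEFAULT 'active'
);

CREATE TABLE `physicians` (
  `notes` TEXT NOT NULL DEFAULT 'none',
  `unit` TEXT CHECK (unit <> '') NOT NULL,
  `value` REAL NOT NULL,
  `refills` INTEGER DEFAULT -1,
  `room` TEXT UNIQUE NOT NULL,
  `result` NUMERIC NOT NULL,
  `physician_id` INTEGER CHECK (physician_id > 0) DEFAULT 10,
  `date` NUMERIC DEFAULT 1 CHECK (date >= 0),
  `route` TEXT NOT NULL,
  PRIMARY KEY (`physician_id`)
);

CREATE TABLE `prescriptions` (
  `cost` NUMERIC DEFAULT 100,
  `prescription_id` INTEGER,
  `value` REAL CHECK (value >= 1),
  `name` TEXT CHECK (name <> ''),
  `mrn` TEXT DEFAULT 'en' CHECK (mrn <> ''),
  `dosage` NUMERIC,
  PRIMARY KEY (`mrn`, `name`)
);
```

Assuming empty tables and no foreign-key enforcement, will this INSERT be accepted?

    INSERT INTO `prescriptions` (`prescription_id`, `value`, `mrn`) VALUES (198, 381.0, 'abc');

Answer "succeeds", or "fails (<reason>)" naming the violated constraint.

name is omitted from the column list and has no DEFAULT, so it would receive NULL.
But name is part of the PRIMARY KEY (implied NOT NULL).

fails (NOT NULL on name)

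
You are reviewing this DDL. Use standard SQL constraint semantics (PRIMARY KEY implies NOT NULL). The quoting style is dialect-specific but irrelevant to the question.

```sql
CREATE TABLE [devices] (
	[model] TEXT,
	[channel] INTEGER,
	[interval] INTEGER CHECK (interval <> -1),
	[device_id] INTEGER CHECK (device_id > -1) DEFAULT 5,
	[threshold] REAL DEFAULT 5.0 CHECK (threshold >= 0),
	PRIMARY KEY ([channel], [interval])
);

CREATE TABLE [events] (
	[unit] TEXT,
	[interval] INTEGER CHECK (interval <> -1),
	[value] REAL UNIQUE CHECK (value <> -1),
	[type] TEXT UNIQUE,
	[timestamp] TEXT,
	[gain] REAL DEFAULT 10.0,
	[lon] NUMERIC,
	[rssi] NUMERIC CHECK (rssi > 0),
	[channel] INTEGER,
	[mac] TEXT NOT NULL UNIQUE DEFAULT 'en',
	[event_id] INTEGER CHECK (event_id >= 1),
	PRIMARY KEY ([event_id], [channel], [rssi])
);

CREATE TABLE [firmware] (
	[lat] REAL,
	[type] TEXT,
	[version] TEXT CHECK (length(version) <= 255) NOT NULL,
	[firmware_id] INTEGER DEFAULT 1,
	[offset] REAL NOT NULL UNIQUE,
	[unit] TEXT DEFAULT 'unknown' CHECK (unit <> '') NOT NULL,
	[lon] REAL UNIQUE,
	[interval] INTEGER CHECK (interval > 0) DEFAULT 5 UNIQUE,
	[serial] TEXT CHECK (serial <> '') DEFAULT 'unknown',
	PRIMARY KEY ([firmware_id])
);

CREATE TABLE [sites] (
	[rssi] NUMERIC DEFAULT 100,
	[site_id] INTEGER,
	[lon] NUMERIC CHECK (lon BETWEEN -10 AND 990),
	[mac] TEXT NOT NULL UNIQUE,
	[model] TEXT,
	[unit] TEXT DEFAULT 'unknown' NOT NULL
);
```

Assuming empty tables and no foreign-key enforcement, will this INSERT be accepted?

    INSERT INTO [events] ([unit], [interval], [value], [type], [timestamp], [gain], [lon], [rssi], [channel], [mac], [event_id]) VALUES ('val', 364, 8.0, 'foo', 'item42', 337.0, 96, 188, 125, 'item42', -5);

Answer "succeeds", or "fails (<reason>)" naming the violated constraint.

fails (CHECK on event_id)

The value -5 for event_id violates CHECK (event_id >= 1).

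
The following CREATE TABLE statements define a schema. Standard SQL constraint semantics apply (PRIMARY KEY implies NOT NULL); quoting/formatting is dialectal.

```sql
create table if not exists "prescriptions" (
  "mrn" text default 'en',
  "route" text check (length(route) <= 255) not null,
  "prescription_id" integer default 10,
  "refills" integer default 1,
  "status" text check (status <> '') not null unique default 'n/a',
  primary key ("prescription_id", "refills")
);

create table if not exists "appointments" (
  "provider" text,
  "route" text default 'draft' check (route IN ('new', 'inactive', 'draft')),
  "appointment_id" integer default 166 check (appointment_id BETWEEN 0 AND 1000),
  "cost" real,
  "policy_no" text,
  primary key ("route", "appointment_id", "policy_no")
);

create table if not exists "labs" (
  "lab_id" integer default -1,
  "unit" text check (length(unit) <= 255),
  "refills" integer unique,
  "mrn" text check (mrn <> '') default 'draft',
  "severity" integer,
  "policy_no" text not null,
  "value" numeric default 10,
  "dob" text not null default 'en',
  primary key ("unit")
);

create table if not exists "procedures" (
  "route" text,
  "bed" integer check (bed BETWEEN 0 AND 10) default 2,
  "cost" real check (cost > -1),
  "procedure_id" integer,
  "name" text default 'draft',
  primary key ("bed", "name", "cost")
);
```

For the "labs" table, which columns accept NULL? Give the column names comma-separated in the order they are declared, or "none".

lab_id, refills, mrn, severity, value

- lab_id: DEFAULT only fills an omitted column; an explicit NULL is still allowed → nullable.
- unit: part of the PRIMARY KEY, which implies NOT NULL → not nullable.
- refills: UNIQUE does not imply NOT NULL → nullable.
- mrn: CHECK does not forbid NULL (a CHECK constraint passes when its expression is NULL) → nullable.
- severity: no NOT NULL constraint applies → nullable.
- policy_no: declared NOT NULL → not nullable.
- value: DEFAULT only fills an omitted column; an explicit NULL is still allowed → nullable.
- dob: declared NOT NULL → not nullable.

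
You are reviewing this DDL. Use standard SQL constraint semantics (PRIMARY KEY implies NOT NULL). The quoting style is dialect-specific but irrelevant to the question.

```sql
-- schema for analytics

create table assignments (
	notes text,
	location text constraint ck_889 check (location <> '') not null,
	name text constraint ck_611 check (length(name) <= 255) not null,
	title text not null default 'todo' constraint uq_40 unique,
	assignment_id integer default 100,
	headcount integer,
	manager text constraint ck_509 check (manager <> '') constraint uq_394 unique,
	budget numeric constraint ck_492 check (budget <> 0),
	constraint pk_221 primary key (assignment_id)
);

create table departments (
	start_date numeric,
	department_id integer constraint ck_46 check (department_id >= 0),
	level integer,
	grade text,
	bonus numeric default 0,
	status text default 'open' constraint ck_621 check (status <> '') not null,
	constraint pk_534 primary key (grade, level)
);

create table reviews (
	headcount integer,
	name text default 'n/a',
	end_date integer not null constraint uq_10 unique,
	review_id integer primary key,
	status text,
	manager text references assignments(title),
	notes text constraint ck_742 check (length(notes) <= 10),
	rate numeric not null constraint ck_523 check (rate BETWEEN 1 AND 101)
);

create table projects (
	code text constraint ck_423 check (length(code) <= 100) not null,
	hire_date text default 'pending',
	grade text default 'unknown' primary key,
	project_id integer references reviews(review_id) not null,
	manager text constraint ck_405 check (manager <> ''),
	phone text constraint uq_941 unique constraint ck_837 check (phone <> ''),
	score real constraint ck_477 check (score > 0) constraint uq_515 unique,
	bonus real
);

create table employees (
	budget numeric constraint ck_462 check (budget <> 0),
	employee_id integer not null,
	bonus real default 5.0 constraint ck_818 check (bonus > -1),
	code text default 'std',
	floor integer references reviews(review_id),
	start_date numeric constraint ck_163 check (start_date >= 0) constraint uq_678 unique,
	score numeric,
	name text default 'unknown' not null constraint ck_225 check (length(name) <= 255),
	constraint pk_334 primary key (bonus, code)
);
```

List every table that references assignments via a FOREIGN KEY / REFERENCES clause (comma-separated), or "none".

- reviews.manager references assignments(title).

reviews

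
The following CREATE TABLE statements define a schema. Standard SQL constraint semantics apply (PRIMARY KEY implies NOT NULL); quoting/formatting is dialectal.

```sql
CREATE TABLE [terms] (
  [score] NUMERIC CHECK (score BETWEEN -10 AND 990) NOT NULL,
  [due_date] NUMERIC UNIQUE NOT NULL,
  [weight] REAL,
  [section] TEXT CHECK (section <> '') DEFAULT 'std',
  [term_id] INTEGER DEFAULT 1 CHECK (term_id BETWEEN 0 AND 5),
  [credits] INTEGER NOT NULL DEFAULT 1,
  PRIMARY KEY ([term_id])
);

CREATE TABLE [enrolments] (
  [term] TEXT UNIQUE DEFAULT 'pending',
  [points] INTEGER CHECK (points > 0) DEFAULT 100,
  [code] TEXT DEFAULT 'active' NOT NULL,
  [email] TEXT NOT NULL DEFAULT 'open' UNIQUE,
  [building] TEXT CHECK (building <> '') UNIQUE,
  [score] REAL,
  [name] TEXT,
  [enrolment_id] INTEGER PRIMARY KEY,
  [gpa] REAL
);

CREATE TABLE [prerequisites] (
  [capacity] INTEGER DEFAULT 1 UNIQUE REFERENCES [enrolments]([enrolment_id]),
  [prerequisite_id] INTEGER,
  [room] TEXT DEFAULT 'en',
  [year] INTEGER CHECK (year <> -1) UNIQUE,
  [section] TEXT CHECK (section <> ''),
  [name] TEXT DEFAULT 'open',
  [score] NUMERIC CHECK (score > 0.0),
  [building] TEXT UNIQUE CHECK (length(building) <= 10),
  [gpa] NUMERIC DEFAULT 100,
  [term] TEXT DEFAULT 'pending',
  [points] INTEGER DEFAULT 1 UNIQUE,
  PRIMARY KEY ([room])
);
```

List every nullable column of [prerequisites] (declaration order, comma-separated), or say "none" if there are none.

capacity, prerequisite_id, year, section, name, score, building, gpa, term, points

- capacity: a foreign key column may be NULL unless separately constrained → nullable.
- prerequisite_id: no NOT NULL constraint applies → nullable.
- room: part of the PRIMARY KEY, which implies NOT NULL → not nullable.
- year: CHECK does not forbid NULL (a CHECK constraint passes when its expression is NULL) → nullable.
- section: CHECK does not forbid NULL (a CHECK constraint passes when its expression is NULL) → nullable.
- name: DEFAULT only fills an omitted column; an explicit NULL is still allowed → nullable.
- score: CHECK does not forbid NULL (a CHECK constraint passes when its expression is NULL) → nullable.
- building: CHECK does not forbid NULL (a CHECK constraint passes when its expression is NULL) → nullable.
- gpa: DEFAULT only fills an omitted column; an explicit NULL is still allowed → nullable.
- term: DEFAULT only fills an omitted column; an explicit NULL is still allowed → nullable.
- points: UNIQUE does not imply NOT NULL → nullable.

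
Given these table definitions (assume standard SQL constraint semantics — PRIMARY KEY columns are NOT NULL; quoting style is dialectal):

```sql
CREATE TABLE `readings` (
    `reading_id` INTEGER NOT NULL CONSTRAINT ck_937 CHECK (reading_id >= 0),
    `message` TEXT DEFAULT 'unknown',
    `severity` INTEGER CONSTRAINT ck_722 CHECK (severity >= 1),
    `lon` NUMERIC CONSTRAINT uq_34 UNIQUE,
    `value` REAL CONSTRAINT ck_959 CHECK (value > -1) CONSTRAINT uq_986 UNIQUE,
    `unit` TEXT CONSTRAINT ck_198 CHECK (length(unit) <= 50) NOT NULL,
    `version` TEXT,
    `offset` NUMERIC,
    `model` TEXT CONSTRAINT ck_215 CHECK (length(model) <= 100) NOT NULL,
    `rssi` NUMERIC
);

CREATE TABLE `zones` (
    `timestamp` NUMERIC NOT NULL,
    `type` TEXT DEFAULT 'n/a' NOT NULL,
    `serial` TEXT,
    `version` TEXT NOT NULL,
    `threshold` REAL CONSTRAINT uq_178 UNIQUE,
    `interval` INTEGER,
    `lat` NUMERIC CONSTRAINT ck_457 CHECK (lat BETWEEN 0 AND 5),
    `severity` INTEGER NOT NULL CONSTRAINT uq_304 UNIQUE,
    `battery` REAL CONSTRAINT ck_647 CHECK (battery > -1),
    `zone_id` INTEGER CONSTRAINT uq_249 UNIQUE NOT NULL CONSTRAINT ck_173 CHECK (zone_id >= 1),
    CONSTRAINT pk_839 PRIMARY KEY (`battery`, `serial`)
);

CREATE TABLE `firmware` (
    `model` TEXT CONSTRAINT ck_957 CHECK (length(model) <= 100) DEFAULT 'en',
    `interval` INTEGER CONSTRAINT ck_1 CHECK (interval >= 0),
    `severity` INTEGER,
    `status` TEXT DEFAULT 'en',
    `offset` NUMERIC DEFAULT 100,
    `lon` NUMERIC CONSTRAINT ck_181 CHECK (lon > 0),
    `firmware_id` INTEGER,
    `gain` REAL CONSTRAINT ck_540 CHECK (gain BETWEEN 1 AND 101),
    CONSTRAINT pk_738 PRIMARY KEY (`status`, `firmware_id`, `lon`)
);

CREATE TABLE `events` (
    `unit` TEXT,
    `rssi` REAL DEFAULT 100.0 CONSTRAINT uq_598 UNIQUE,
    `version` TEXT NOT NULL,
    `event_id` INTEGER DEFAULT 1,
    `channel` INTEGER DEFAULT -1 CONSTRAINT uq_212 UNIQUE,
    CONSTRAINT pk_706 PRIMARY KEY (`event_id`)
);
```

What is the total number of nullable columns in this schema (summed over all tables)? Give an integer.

readings: 7 nullable (message, severity, lon, value, version, offset, rssi — PK none and explicit NOT NULL columns excluded).
zones: 3 nullable (threshold, interval, lat — PK (battery, serial) and explicit NOT NULL columns excluded).
firmware: 5 nullable (model, interval, severity, offset, gain — PK (status, firmware_id, lon) and explicit NOT NULL columns excluded).
events: 3 nullable (unit, rssi, channel — PK (event_id) and explicit NOT NULL columns excluded).
Total: 7 + 3 + 5 + 3 = 18.

18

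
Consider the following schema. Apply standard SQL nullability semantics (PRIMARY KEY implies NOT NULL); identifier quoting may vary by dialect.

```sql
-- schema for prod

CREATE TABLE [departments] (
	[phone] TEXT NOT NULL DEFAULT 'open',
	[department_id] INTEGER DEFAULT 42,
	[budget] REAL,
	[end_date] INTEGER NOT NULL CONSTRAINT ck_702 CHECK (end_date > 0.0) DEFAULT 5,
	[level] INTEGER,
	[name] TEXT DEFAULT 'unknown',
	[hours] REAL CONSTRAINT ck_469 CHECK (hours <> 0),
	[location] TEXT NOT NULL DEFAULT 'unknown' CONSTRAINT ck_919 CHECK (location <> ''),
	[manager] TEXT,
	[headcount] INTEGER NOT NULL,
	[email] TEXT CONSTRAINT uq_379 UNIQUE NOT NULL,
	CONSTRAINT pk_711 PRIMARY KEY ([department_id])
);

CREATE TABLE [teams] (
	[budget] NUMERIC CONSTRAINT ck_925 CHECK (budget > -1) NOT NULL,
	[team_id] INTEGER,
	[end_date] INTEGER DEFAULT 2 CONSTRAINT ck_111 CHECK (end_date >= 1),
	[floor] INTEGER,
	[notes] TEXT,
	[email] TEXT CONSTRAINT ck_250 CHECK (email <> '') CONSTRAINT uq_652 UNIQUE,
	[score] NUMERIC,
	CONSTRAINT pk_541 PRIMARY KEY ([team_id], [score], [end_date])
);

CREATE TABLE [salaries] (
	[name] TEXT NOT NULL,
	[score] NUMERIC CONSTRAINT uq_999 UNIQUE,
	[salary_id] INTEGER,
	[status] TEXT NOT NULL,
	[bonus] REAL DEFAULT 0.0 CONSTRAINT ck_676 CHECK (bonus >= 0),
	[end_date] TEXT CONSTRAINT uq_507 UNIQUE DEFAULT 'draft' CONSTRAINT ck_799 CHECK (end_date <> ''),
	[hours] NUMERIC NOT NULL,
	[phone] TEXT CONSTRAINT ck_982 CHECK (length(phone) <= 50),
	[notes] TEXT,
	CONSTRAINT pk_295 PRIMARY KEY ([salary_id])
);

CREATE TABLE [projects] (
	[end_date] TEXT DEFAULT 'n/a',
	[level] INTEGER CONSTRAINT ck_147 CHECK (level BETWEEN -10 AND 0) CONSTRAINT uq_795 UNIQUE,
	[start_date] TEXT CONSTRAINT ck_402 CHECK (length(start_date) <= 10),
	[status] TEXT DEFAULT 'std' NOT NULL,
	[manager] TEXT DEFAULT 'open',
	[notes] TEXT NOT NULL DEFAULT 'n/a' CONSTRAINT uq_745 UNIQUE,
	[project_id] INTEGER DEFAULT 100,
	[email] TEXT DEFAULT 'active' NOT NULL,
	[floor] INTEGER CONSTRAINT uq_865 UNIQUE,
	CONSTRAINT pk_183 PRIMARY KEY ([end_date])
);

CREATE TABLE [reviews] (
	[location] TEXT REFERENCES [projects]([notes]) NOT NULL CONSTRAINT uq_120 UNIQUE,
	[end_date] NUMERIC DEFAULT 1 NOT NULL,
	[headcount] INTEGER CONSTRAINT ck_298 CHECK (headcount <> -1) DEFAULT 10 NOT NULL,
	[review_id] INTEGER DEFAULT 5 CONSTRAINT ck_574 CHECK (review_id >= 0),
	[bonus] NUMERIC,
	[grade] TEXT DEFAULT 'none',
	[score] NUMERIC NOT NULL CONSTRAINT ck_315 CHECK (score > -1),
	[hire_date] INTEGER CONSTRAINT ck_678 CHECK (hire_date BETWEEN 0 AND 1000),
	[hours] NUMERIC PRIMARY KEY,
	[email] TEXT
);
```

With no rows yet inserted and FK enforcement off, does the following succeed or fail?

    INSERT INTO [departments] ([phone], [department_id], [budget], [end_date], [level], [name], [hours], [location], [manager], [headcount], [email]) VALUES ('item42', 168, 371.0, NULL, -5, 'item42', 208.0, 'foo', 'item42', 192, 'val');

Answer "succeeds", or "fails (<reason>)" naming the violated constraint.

end_date is explicitly set to NULL, but end_date is declared NOT NULL.

fails (NOT NULL on end_date)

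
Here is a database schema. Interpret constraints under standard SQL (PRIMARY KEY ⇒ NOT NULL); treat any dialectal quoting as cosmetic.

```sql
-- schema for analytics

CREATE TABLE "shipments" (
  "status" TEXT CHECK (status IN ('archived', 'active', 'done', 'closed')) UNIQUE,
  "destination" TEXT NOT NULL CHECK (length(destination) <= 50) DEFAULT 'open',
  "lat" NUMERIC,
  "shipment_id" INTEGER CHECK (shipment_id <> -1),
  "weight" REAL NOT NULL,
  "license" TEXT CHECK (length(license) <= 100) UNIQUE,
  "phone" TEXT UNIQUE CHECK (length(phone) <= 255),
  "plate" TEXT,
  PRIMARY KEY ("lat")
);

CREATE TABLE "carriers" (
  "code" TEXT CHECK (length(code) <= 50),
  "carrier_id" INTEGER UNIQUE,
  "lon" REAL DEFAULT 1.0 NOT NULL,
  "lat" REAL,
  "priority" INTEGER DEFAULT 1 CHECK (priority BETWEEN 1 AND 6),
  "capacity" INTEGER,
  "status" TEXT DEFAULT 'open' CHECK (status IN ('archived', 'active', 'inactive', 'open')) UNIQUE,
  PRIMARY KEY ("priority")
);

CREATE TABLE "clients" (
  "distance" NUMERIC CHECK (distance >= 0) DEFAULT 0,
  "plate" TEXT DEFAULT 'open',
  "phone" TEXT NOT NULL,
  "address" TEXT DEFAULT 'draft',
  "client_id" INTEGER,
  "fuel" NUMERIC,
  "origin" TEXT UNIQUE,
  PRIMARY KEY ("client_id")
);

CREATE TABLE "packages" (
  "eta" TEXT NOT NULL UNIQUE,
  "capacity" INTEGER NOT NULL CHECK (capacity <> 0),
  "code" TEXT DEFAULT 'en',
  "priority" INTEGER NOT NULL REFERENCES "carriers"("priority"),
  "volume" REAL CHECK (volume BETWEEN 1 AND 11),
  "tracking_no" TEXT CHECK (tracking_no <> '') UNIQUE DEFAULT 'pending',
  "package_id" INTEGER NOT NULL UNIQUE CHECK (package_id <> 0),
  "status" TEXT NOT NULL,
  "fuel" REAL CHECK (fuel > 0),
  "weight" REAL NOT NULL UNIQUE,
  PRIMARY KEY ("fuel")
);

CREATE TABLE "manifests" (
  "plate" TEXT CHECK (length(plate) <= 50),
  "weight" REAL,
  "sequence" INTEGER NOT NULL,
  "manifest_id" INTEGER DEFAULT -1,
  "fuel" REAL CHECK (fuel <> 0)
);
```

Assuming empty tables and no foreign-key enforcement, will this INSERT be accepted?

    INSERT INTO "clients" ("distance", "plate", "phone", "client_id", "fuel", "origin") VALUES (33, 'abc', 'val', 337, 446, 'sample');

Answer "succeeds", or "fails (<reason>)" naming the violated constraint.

succeeds

NOT NULL columns: client_id is supplied; phone is supplied.
CHECK constraints: 33 satisfies (distance >= 0).
No constraint is violated.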